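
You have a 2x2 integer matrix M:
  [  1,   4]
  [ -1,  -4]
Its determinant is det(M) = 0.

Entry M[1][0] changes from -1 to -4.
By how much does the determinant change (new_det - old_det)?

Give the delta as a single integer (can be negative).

Answer: 12

Derivation:
Cofactor C_10 = -4
Entry delta = -4 - -1 = -3
Det delta = entry_delta * cofactor = -3 * -4 = 12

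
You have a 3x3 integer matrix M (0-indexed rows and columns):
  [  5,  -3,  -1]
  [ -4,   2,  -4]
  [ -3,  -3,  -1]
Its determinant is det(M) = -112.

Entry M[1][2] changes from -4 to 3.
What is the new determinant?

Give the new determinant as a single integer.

det is linear in row 1: changing M[1][2] by delta changes det by delta * cofactor(1,2).
Cofactor C_12 = (-1)^(1+2) * minor(1,2) = 24
Entry delta = 3 - -4 = 7
Det delta = 7 * 24 = 168
New det = -112 + 168 = 56

Answer: 56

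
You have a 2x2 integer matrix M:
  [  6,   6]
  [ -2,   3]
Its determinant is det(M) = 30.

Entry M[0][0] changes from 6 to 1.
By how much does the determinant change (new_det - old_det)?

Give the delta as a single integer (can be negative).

Answer: -15

Derivation:
Cofactor C_00 = 3
Entry delta = 1 - 6 = -5
Det delta = entry_delta * cofactor = -5 * 3 = -15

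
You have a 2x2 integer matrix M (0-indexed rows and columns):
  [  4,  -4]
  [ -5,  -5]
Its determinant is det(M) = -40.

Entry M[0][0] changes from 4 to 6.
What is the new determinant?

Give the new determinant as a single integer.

Answer: -50

Derivation:
det is linear in row 0: changing M[0][0] by delta changes det by delta * cofactor(0,0).
Cofactor C_00 = (-1)^(0+0) * minor(0,0) = -5
Entry delta = 6 - 4 = 2
Det delta = 2 * -5 = -10
New det = -40 + -10 = -50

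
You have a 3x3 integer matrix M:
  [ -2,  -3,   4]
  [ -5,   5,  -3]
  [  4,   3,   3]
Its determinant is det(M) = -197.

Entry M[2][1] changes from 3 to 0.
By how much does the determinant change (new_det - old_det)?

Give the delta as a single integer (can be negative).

Cofactor C_21 = -26
Entry delta = 0 - 3 = -3
Det delta = entry_delta * cofactor = -3 * -26 = 78

Answer: 78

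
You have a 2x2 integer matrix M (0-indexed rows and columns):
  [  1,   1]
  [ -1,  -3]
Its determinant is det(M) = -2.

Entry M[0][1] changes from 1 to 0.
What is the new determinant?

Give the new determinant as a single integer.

det is linear in row 0: changing M[0][1] by delta changes det by delta * cofactor(0,1).
Cofactor C_01 = (-1)^(0+1) * minor(0,1) = 1
Entry delta = 0 - 1 = -1
Det delta = -1 * 1 = -1
New det = -2 + -1 = -3

Answer: -3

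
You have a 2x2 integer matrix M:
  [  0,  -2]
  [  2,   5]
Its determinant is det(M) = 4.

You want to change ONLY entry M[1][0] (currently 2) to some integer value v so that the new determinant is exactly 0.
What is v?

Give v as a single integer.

det is linear in entry M[1][0]: det = old_det + (v - 2) * C_10
Cofactor C_10 = 2
Want det = 0: 4 + (v - 2) * 2 = 0
  (v - 2) = -4 / 2 = -2
  v = 2 + (-2) = 0

Answer: 0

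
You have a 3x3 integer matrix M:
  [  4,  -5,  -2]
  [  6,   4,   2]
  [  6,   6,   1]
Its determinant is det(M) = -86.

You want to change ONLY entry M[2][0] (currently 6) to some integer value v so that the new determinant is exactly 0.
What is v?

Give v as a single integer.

Answer: -37

Derivation:
det is linear in entry M[2][0]: det = old_det + (v - 6) * C_20
Cofactor C_20 = -2
Want det = 0: -86 + (v - 6) * -2 = 0
  (v - 6) = 86 / -2 = -43
  v = 6 + (-43) = -37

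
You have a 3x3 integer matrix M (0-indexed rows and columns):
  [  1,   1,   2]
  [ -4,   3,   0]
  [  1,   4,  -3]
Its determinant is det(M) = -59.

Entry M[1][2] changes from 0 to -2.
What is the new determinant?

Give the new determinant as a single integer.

det is linear in row 1: changing M[1][2] by delta changes det by delta * cofactor(1,2).
Cofactor C_12 = (-1)^(1+2) * minor(1,2) = -3
Entry delta = -2 - 0 = -2
Det delta = -2 * -3 = 6
New det = -59 + 6 = -53

Answer: -53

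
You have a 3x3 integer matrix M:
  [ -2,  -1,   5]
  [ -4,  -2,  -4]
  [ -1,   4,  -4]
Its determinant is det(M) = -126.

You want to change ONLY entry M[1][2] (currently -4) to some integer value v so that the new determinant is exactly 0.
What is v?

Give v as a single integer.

Answer: 10

Derivation:
det is linear in entry M[1][2]: det = old_det + (v - -4) * C_12
Cofactor C_12 = 9
Want det = 0: -126 + (v - -4) * 9 = 0
  (v - -4) = 126 / 9 = 14
  v = -4 + (14) = 10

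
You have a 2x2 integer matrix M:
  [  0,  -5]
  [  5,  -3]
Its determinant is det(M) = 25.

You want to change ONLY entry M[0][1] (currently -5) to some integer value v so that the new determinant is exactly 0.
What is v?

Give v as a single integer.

Answer: 0

Derivation:
det is linear in entry M[0][1]: det = old_det + (v - -5) * C_01
Cofactor C_01 = -5
Want det = 0: 25 + (v - -5) * -5 = 0
  (v - -5) = -25 / -5 = 5
  v = -5 + (5) = 0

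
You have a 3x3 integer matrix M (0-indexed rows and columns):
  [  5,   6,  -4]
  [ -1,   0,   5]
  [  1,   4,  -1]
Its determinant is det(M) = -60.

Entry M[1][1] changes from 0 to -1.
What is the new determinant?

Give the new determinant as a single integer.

det is linear in row 1: changing M[1][1] by delta changes det by delta * cofactor(1,1).
Cofactor C_11 = (-1)^(1+1) * minor(1,1) = -1
Entry delta = -1 - 0 = -1
Det delta = -1 * -1 = 1
New det = -60 + 1 = -59

Answer: -59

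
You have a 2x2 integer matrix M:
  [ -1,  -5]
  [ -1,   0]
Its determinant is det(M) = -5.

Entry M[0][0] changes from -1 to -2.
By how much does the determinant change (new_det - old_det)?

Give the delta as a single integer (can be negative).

Cofactor C_00 = 0
Entry delta = -2 - -1 = -1
Det delta = entry_delta * cofactor = -1 * 0 = 0

Answer: 0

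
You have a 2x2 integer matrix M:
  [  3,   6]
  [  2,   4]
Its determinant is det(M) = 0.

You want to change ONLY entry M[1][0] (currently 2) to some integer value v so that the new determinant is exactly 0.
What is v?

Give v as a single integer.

det is linear in entry M[1][0]: det = old_det + (v - 2) * C_10
Cofactor C_10 = -6
Want det = 0: 0 + (v - 2) * -6 = 0
  (v - 2) = 0 / -6 = 0
  v = 2 + (0) = 2

Answer: 2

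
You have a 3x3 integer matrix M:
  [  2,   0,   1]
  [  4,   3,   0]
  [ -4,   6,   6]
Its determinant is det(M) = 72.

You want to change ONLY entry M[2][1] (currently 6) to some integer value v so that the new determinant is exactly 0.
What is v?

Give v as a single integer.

Answer: -12

Derivation:
det is linear in entry M[2][1]: det = old_det + (v - 6) * C_21
Cofactor C_21 = 4
Want det = 0: 72 + (v - 6) * 4 = 0
  (v - 6) = -72 / 4 = -18
  v = 6 + (-18) = -12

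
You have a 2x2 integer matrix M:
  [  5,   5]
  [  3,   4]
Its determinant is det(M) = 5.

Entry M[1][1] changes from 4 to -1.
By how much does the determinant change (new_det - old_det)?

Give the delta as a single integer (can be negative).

Cofactor C_11 = 5
Entry delta = -1 - 4 = -5
Det delta = entry_delta * cofactor = -5 * 5 = -25

Answer: -25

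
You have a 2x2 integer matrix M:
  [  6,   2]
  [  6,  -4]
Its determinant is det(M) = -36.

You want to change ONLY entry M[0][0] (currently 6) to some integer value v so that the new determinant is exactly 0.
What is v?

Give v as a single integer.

det is linear in entry M[0][0]: det = old_det + (v - 6) * C_00
Cofactor C_00 = -4
Want det = 0: -36 + (v - 6) * -4 = 0
  (v - 6) = 36 / -4 = -9
  v = 6 + (-9) = -3

Answer: -3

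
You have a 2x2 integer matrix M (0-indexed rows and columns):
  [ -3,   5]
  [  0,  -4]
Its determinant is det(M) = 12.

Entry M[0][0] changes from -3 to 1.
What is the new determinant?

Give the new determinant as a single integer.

det is linear in row 0: changing M[0][0] by delta changes det by delta * cofactor(0,0).
Cofactor C_00 = (-1)^(0+0) * minor(0,0) = -4
Entry delta = 1 - -3 = 4
Det delta = 4 * -4 = -16
New det = 12 + -16 = -4

Answer: -4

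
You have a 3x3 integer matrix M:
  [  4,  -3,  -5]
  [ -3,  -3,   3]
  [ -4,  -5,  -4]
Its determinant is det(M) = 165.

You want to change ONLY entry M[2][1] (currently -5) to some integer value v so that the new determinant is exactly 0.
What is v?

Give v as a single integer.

det is linear in entry M[2][1]: det = old_det + (v - -5) * C_21
Cofactor C_21 = 3
Want det = 0: 165 + (v - -5) * 3 = 0
  (v - -5) = -165 / 3 = -55
  v = -5 + (-55) = -60

Answer: -60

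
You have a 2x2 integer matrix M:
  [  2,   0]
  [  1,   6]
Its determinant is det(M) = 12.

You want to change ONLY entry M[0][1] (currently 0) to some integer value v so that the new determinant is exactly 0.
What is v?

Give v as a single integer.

det is linear in entry M[0][1]: det = old_det + (v - 0) * C_01
Cofactor C_01 = -1
Want det = 0: 12 + (v - 0) * -1 = 0
  (v - 0) = -12 / -1 = 12
  v = 0 + (12) = 12

Answer: 12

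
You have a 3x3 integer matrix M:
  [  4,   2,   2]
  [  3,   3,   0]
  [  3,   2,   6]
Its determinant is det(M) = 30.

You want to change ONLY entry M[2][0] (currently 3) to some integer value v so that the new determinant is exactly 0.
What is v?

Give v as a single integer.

det is linear in entry M[2][0]: det = old_det + (v - 3) * C_20
Cofactor C_20 = -6
Want det = 0: 30 + (v - 3) * -6 = 0
  (v - 3) = -30 / -6 = 5
  v = 3 + (5) = 8

Answer: 8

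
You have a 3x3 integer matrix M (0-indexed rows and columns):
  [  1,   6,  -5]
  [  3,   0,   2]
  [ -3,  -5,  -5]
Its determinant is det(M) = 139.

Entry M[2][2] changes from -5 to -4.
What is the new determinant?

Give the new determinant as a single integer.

Answer: 121

Derivation:
det is linear in row 2: changing M[2][2] by delta changes det by delta * cofactor(2,2).
Cofactor C_22 = (-1)^(2+2) * minor(2,2) = -18
Entry delta = -4 - -5 = 1
Det delta = 1 * -18 = -18
New det = 139 + -18 = 121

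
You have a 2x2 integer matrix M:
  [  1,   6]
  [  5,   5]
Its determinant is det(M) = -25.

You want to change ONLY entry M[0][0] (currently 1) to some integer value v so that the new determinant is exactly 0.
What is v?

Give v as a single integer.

det is linear in entry M[0][0]: det = old_det + (v - 1) * C_00
Cofactor C_00 = 5
Want det = 0: -25 + (v - 1) * 5 = 0
  (v - 1) = 25 / 5 = 5
  v = 1 + (5) = 6

Answer: 6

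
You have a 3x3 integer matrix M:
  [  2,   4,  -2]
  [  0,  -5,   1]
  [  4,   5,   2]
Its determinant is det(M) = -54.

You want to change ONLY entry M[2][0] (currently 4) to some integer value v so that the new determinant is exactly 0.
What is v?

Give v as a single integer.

Answer: -5

Derivation:
det is linear in entry M[2][0]: det = old_det + (v - 4) * C_20
Cofactor C_20 = -6
Want det = 0: -54 + (v - 4) * -6 = 0
  (v - 4) = 54 / -6 = -9
  v = 4 + (-9) = -5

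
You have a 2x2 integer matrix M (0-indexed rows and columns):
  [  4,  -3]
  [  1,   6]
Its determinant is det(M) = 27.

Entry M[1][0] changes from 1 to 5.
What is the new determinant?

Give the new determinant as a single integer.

det is linear in row 1: changing M[1][0] by delta changes det by delta * cofactor(1,0).
Cofactor C_10 = (-1)^(1+0) * minor(1,0) = 3
Entry delta = 5 - 1 = 4
Det delta = 4 * 3 = 12
New det = 27 + 12 = 39

Answer: 39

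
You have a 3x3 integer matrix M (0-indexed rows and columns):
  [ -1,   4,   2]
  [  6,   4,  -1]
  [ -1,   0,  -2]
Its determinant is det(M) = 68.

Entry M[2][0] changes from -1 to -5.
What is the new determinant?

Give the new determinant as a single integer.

Answer: 116

Derivation:
det is linear in row 2: changing M[2][0] by delta changes det by delta * cofactor(2,0).
Cofactor C_20 = (-1)^(2+0) * minor(2,0) = -12
Entry delta = -5 - -1 = -4
Det delta = -4 * -12 = 48
New det = 68 + 48 = 116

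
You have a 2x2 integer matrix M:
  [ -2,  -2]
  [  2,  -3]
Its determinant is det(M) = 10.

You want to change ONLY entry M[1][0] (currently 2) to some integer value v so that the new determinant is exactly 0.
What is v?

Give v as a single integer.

Answer: -3

Derivation:
det is linear in entry M[1][0]: det = old_det + (v - 2) * C_10
Cofactor C_10 = 2
Want det = 0: 10 + (v - 2) * 2 = 0
  (v - 2) = -10 / 2 = -5
  v = 2 + (-5) = -3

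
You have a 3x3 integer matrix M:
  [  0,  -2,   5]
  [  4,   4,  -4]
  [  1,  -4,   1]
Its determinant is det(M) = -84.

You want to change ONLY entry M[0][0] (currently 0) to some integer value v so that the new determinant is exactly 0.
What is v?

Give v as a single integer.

det is linear in entry M[0][0]: det = old_det + (v - 0) * C_00
Cofactor C_00 = -12
Want det = 0: -84 + (v - 0) * -12 = 0
  (v - 0) = 84 / -12 = -7
  v = 0 + (-7) = -7

Answer: -7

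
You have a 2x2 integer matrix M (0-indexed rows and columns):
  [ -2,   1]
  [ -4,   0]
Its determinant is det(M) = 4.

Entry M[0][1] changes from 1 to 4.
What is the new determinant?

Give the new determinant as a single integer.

Answer: 16

Derivation:
det is linear in row 0: changing M[0][1] by delta changes det by delta * cofactor(0,1).
Cofactor C_01 = (-1)^(0+1) * minor(0,1) = 4
Entry delta = 4 - 1 = 3
Det delta = 3 * 4 = 12
New det = 4 + 12 = 16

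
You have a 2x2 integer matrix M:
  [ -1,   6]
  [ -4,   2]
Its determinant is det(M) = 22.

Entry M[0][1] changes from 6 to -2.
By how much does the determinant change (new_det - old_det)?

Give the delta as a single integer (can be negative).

Answer: -32

Derivation:
Cofactor C_01 = 4
Entry delta = -2 - 6 = -8
Det delta = entry_delta * cofactor = -8 * 4 = -32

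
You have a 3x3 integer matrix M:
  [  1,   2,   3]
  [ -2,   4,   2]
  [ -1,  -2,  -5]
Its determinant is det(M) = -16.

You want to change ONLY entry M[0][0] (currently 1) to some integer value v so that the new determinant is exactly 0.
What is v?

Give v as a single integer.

det is linear in entry M[0][0]: det = old_det + (v - 1) * C_00
Cofactor C_00 = -16
Want det = 0: -16 + (v - 1) * -16 = 0
  (v - 1) = 16 / -16 = -1
  v = 1 + (-1) = 0

Answer: 0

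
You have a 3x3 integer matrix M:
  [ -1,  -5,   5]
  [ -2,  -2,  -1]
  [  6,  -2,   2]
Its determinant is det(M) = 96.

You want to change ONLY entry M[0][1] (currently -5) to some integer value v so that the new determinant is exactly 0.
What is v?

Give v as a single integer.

Answer: 43

Derivation:
det is linear in entry M[0][1]: det = old_det + (v - -5) * C_01
Cofactor C_01 = -2
Want det = 0: 96 + (v - -5) * -2 = 0
  (v - -5) = -96 / -2 = 48
  v = -5 + (48) = 43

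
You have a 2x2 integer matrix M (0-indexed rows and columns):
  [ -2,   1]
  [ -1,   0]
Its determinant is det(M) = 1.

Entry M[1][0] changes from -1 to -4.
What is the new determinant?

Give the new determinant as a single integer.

Answer: 4

Derivation:
det is linear in row 1: changing M[1][0] by delta changes det by delta * cofactor(1,0).
Cofactor C_10 = (-1)^(1+0) * minor(1,0) = -1
Entry delta = -4 - -1 = -3
Det delta = -3 * -1 = 3
New det = 1 + 3 = 4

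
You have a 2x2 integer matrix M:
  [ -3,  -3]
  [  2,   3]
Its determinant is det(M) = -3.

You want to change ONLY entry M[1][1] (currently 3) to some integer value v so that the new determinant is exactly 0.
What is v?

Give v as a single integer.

det is linear in entry M[1][1]: det = old_det + (v - 3) * C_11
Cofactor C_11 = -3
Want det = 0: -3 + (v - 3) * -3 = 0
  (v - 3) = 3 / -3 = -1
  v = 3 + (-1) = 2

Answer: 2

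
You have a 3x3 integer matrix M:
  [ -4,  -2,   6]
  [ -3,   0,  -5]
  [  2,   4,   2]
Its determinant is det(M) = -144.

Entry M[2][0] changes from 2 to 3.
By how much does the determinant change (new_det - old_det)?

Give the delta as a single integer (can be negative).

Cofactor C_20 = 10
Entry delta = 3 - 2 = 1
Det delta = entry_delta * cofactor = 1 * 10 = 10

Answer: 10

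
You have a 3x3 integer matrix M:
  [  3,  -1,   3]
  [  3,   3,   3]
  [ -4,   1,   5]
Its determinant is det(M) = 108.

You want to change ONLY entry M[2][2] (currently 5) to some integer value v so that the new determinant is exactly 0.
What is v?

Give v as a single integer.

det is linear in entry M[2][2]: det = old_det + (v - 5) * C_22
Cofactor C_22 = 12
Want det = 0: 108 + (v - 5) * 12 = 0
  (v - 5) = -108 / 12 = -9
  v = 5 + (-9) = -4

Answer: -4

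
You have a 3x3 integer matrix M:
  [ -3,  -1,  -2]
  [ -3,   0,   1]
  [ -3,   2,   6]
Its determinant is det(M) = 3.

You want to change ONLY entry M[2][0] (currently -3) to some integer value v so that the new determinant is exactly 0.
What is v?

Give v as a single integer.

det is linear in entry M[2][0]: det = old_det + (v - -3) * C_20
Cofactor C_20 = -1
Want det = 0: 3 + (v - -3) * -1 = 0
  (v - -3) = -3 / -1 = 3
  v = -3 + (3) = 0

Answer: 0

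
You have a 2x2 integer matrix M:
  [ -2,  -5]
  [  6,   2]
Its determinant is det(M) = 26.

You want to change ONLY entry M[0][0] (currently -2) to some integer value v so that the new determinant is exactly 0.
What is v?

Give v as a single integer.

det is linear in entry M[0][0]: det = old_det + (v - -2) * C_00
Cofactor C_00 = 2
Want det = 0: 26 + (v - -2) * 2 = 0
  (v - -2) = -26 / 2 = -13
  v = -2 + (-13) = -15

Answer: -15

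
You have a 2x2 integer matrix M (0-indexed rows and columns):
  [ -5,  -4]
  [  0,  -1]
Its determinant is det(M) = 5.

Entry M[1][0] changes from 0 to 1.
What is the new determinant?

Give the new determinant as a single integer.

Answer: 9

Derivation:
det is linear in row 1: changing M[1][0] by delta changes det by delta * cofactor(1,0).
Cofactor C_10 = (-1)^(1+0) * minor(1,0) = 4
Entry delta = 1 - 0 = 1
Det delta = 1 * 4 = 4
New det = 5 + 4 = 9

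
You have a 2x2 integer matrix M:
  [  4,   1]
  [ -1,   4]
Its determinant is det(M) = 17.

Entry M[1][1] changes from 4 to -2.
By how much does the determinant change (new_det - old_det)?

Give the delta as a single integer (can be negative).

Answer: -24

Derivation:
Cofactor C_11 = 4
Entry delta = -2 - 4 = -6
Det delta = entry_delta * cofactor = -6 * 4 = -24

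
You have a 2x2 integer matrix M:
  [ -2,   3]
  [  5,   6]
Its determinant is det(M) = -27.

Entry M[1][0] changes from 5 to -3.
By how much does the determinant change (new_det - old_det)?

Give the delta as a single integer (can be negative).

Cofactor C_10 = -3
Entry delta = -3 - 5 = -8
Det delta = entry_delta * cofactor = -8 * -3 = 24

Answer: 24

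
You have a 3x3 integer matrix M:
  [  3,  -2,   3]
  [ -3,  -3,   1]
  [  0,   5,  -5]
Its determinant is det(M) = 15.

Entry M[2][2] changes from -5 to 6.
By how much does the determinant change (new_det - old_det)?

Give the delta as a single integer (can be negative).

Cofactor C_22 = -15
Entry delta = 6 - -5 = 11
Det delta = entry_delta * cofactor = 11 * -15 = -165

Answer: -165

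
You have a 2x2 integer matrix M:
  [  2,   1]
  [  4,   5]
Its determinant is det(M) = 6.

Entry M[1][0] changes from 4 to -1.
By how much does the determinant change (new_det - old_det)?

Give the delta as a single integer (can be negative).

Answer: 5

Derivation:
Cofactor C_10 = -1
Entry delta = -1 - 4 = -5
Det delta = entry_delta * cofactor = -5 * -1 = 5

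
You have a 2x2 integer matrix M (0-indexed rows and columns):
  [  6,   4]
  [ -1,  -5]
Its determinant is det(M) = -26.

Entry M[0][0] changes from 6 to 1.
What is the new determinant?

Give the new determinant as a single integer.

Answer: -1

Derivation:
det is linear in row 0: changing M[0][0] by delta changes det by delta * cofactor(0,0).
Cofactor C_00 = (-1)^(0+0) * minor(0,0) = -5
Entry delta = 1 - 6 = -5
Det delta = -5 * -5 = 25
New det = -26 + 25 = -1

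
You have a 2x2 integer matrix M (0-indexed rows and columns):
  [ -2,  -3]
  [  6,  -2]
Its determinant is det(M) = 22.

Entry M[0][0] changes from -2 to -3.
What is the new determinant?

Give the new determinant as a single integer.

det is linear in row 0: changing M[0][0] by delta changes det by delta * cofactor(0,0).
Cofactor C_00 = (-1)^(0+0) * minor(0,0) = -2
Entry delta = -3 - -2 = -1
Det delta = -1 * -2 = 2
New det = 22 + 2 = 24

Answer: 24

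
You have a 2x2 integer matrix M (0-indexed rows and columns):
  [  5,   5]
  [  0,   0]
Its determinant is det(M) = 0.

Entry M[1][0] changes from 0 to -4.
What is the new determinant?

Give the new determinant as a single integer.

Answer: 20

Derivation:
det is linear in row 1: changing M[1][0] by delta changes det by delta * cofactor(1,0).
Cofactor C_10 = (-1)^(1+0) * minor(1,0) = -5
Entry delta = -4 - 0 = -4
Det delta = -4 * -5 = 20
New det = 0 + 20 = 20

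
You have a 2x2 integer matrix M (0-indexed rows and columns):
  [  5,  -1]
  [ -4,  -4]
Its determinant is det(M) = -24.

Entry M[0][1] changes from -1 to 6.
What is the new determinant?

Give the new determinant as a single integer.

Answer: 4

Derivation:
det is linear in row 0: changing M[0][1] by delta changes det by delta * cofactor(0,1).
Cofactor C_01 = (-1)^(0+1) * minor(0,1) = 4
Entry delta = 6 - -1 = 7
Det delta = 7 * 4 = 28
New det = -24 + 28 = 4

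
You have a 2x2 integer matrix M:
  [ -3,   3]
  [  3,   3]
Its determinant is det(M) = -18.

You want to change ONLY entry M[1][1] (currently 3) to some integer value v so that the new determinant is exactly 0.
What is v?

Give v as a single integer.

Answer: -3

Derivation:
det is linear in entry M[1][1]: det = old_det + (v - 3) * C_11
Cofactor C_11 = -3
Want det = 0: -18 + (v - 3) * -3 = 0
  (v - 3) = 18 / -3 = -6
  v = 3 + (-6) = -3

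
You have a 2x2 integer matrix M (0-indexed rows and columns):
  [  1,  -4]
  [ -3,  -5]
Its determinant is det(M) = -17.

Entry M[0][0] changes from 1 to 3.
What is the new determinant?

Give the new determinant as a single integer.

det is linear in row 0: changing M[0][0] by delta changes det by delta * cofactor(0,0).
Cofactor C_00 = (-1)^(0+0) * minor(0,0) = -5
Entry delta = 3 - 1 = 2
Det delta = 2 * -5 = -10
New det = -17 + -10 = -27

Answer: -27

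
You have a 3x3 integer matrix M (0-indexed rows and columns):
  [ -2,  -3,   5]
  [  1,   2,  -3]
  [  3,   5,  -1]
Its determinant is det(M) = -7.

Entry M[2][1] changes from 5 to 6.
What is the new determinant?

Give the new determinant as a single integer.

Answer: -8

Derivation:
det is linear in row 2: changing M[2][1] by delta changes det by delta * cofactor(2,1).
Cofactor C_21 = (-1)^(2+1) * minor(2,1) = -1
Entry delta = 6 - 5 = 1
Det delta = 1 * -1 = -1
New det = -7 + -1 = -8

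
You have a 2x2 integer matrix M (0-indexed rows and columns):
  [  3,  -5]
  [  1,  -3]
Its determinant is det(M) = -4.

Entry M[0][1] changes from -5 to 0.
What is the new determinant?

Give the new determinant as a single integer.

det is linear in row 0: changing M[0][1] by delta changes det by delta * cofactor(0,1).
Cofactor C_01 = (-1)^(0+1) * minor(0,1) = -1
Entry delta = 0 - -5 = 5
Det delta = 5 * -1 = -5
New det = -4 + -5 = -9

Answer: -9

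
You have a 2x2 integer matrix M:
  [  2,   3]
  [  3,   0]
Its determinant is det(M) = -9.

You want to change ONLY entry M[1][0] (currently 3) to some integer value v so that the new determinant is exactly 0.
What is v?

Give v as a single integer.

Answer: 0

Derivation:
det is linear in entry M[1][0]: det = old_det + (v - 3) * C_10
Cofactor C_10 = -3
Want det = 0: -9 + (v - 3) * -3 = 0
  (v - 3) = 9 / -3 = -3
  v = 3 + (-3) = 0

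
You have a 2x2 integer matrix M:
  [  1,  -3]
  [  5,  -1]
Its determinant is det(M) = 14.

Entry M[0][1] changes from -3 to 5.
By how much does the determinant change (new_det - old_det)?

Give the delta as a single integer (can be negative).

Cofactor C_01 = -5
Entry delta = 5 - -3 = 8
Det delta = entry_delta * cofactor = 8 * -5 = -40

Answer: -40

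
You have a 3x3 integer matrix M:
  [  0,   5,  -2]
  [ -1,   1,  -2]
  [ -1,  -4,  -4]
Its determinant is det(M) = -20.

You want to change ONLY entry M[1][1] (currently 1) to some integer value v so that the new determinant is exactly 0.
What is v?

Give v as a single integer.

det is linear in entry M[1][1]: det = old_det + (v - 1) * C_11
Cofactor C_11 = -2
Want det = 0: -20 + (v - 1) * -2 = 0
  (v - 1) = 20 / -2 = -10
  v = 1 + (-10) = -9

Answer: -9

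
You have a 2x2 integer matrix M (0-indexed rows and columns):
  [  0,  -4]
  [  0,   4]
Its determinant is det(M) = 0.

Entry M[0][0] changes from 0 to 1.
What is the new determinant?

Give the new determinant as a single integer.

Answer: 4

Derivation:
det is linear in row 0: changing M[0][0] by delta changes det by delta * cofactor(0,0).
Cofactor C_00 = (-1)^(0+0) * minor(0,0) = 4
Entry delta = 1 - 0 = 1
Det delta = 1 * 4 = 4
New det = 0 + 4 = 4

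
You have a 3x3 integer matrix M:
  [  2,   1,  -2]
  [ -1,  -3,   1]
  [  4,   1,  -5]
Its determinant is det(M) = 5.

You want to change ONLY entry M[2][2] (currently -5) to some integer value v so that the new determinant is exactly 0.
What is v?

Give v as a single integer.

Answer: -4

Derivation:
det is linear in entry M[2][2]: det = old_det + (v - -5) * C_22
Cofactor C_22 = -5
Want det = 0: 5 + (v - -5) * -5 = 0
  (v - -5) = -5 / -5 = 1
  v = -5 + (1) = -4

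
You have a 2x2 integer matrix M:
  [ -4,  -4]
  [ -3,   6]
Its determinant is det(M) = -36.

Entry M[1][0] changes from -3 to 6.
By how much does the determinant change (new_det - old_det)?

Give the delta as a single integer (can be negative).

Cofactor C_10 = 4
Entry delta = 6 - -3 = 9
Det delta = entry_delta * cofactor = 9 * 4 = 36

Answer: 36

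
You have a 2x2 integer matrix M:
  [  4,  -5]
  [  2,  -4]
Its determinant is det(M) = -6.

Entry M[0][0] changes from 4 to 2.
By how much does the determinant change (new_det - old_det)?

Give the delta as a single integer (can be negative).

Answer: 8

Derivation:
Cofactor C_00 = -4
Entry delta = 2 - 4 = -2
Det delta = entry_delta * cofactor = -2 * -4 = 8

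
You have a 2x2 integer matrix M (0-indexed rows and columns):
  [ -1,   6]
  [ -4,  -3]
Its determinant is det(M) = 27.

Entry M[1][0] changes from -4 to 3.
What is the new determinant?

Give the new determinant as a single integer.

Answer: -15

Derivation:
det is linear in row 1: changing M[1][0] by delta changes det by delta * cofactor(1,0).
Cofactor C_10 = (-1)^(1+0) * minor(1,0) = -6
Entry delta = 3 - -4 = 7
Det delta = 7 * -6 = -42
New det = 27 + -42 = -15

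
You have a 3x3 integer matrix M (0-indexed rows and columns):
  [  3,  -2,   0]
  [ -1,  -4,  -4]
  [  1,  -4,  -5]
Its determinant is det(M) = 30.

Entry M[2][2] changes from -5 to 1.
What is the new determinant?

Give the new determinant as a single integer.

Answer: -54

Derivation:
det is linear in row 2: changing M[2][2] by delta changes det by delta * cofactor(2,2).
Cofactor C_22 = (-1)^(2+2) * minor(2,2) = -14
Entry delta = 1 - -5 = 6
Det delta = 6 * -14 = -84
New det = 30 + -84 = -54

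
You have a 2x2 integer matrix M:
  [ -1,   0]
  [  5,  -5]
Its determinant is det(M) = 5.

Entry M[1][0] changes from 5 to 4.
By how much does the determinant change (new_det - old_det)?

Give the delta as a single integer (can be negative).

Cofactor C_10 = 0
Entry delta = 4 - 5 = -1
Det delta = entry_delta * cofactor = -1 * 0 = 0

Answer: 0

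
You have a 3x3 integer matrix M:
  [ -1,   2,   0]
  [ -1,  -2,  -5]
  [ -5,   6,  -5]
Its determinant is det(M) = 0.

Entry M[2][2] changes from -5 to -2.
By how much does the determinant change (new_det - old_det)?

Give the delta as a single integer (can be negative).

Answer: 12

Derivation:
Cofactor C_22 = 4
Entry delta = -2 - -5 = 3
Det delta = entry_delta * cofactor = 3 * 4 = 12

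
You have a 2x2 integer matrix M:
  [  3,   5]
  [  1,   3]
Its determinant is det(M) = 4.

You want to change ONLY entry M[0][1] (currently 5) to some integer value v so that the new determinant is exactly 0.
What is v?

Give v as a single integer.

Answer: 9

Derivation:
det is linear in entry M[0][1]: det = old_det + (v - 5) * C_01
Cofactor C_01 = -1
Want det = 0: 4 + (v - 5) * -1 = 0
  (v - 5) = -4 / -1 = 4
  v = 5 + (4) = 9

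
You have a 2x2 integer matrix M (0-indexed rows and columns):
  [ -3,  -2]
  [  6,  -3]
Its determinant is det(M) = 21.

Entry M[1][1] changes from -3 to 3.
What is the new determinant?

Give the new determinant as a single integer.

det is linear in row 1: changing M[1][1] by delta changes det by delta * cofactor(1,1).
Cofactor C_11 = (-1)^(1+1) * minor(1,1) = -3
Entry delta = 3 - -3 = 6
Det delta = 6 * -3 = -18
New det = 21 + -18 = 3

Answer: 3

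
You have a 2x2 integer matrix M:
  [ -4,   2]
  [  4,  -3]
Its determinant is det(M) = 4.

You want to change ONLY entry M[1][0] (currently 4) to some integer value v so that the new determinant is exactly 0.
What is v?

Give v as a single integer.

det is linear in entry M[1][0]: det = old_det + (v - 4) * C_10
Cofactor C_10 = -2
Want det = 0: 4 + (v - 4) * -2 = 0
  (v - 4) = -4 / -2 = 2
  v = 4 + (2) = 6

Answer: 6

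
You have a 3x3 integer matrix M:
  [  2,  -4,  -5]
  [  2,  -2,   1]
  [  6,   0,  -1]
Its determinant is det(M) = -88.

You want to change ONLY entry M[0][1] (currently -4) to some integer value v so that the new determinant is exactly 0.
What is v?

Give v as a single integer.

det is linear in entry M[0][1]: det = old_det + (v - -4) * C_01
Cofactor C_01 = 8
Want det = 0: -88 + (v - -4) * 8 = 0
  (v - -4) = 88 / 8 = 11
  v = -4 + (11) = 7

Answer: 7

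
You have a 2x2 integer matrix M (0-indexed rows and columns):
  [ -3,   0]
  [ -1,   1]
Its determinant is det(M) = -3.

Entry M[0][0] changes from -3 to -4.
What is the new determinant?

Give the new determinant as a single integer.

Answer: -4

Derivation:
det is linear in row 0: changing M[0][0] by delta changes det by delta * cofactor(0,0).
Cofactor C_00 = (-1)^(0+0) * minor(0,0) = 1
Entry delta = -4 - -3 = -1
Det delta = -1 * 1 = -1
New det = -3 + -1 = -4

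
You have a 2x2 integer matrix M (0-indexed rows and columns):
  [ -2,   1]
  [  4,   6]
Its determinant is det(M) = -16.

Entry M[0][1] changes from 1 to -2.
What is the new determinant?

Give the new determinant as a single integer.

Answer: -4

Derivation:
det is linear in row 0: changing M[0][1] by delta changes det by delta * cofactor(0,1).
Cofactor C_01 = (-1)^(0+1) * minor(0,1) = -4
Entry delta = -2 - 1 = -3
Det delta = -3 * -4 = 12
New det = -16 + 12 = -4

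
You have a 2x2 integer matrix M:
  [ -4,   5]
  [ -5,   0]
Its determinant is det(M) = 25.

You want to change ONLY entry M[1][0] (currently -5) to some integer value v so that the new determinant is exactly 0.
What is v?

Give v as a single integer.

Answer: 0

Derivation:
det is linear in entry M[1][0]: det = old_det + (v - -5) * C_10
Cofactor C_10 = -5
Want det = 0: 25 + (v - -5) * -5 = 0
  (v - -5) = -25 / -5 = 5
  v = -5 + (5) = 0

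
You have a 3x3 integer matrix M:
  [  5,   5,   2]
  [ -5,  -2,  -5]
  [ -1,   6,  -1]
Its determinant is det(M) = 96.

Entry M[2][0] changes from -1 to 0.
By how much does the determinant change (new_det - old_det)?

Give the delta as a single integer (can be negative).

Answer: -21

Derivation:
Cofactor C_20 = -21
Entry delta = 0 - -1 = 1
Det delta = entry_delta * cofactor = 1 * -21 = -21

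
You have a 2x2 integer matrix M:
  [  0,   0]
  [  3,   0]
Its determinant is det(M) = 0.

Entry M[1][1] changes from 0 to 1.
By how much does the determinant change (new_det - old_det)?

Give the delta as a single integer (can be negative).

Answer: 0

Derivation:
Cofactor C_11 = 0
Entry delta = 1 - 0 = 1
Det delta = entry_delta * cofactor = 1 * 0 = 0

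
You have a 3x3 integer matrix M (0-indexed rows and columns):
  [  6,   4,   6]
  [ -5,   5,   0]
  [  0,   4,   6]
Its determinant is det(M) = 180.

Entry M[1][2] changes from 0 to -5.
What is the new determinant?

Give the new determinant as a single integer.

Answer: 300

Derivation:
det is linear in row 1: changing M[1][2] by delta changes det by delta * cofactor(1,2).
Cofactor C_12 = (-1)^(1+2) * minor(1,2) = -24
Entry delta = -5 - 0 = -5
Det delta = -5 * -24 = 120
New det = 180 + 120 = 300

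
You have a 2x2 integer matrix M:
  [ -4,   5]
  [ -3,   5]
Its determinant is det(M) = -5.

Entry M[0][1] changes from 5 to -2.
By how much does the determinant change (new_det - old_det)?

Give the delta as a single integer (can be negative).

Answer: -21

Derivation:
Cofactor C_01 = 3
Entry delta = -2 - 5 = -7
Det delta = entry_delta * cofactor = -7 * 3 = -21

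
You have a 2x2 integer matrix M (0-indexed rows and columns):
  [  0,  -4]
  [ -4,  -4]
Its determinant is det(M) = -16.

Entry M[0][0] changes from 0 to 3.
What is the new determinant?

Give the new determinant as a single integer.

Answer: -28

Derivation:
det is linear in row 0: changing M[0][0] by delta changes det by delta * cofactor(0,0).
Cofactor C_00 = (-1)^(0+0) * minor(0,0) = -4
Entry delta = 3 - 0 = 3
Det delta = 3 * -4 = -12
New det = -16 + -12 = -28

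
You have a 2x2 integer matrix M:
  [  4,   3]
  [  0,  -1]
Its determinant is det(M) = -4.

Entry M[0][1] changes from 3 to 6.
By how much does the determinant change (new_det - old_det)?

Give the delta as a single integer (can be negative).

Answer: 0

Derivation:
Cofactor C_01 = 0
Entry delta = 6 - 3 = 3
Det delta = entry_delta * cofactor = 3 * 0 = 0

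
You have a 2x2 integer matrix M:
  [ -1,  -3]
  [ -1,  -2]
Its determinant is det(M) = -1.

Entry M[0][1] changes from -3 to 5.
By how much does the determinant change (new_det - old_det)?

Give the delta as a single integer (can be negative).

Cofactor C_01 = 1
Entry delta = 5 - -3 = 8
Det delta = entry_delta * cofactor = 8 * 1 = 8

Answer: 8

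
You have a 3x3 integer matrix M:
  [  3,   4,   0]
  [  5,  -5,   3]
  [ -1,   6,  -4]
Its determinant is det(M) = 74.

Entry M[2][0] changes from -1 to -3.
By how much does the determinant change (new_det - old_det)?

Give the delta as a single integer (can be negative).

Answer: -24

Derivation:
Cofactor C_20 = 12
Entry delta = -3 - -1 = -2
Det delta = entry_delta * cofactor = -2 * 12 = -24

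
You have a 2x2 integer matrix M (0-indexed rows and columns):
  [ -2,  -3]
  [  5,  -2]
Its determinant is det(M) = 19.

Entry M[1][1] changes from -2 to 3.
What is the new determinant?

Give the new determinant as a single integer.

det is linear in row 1: changing M[1][1] by delta changes det by delta * cofactor(1,1).
Cofactor C_11 = (-1)^(1+1) * minor(1,1) = -2
Entry delta = 3 - -2 = 5
Det delta = 5 * -2 = -10
New det = 19 + -10 = 9

Answer: 9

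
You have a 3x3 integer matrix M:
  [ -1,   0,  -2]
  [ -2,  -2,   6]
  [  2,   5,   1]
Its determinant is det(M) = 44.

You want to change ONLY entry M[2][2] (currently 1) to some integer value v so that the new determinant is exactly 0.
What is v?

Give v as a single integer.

Answer: -21

Derivation:
det is linear in entry M[2][2]: det = old_det + (v - 1) * C_22
Cofactor C_22 = 2
Want det = 0: 44 + (v - 1) * 2 = 0
  (v - 1) = -44 / 2 = -22
  v = 1 + (-22) = -21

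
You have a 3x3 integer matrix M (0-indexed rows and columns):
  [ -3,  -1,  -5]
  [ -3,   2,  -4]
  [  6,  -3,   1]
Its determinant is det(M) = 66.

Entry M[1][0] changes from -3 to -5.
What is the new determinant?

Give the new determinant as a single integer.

Answer: 34

Derivation:
det is linear in row 1: changing M[1][0] by delta changes det by delta * cofactor(1,0).
Cofactor C_10 = (-1)^(1+0) * minor(1,0) = 16
Entry delta = -5 - -3 = -2
Det delta = -2 * 16 = -32
New det = 66 + -32 = 34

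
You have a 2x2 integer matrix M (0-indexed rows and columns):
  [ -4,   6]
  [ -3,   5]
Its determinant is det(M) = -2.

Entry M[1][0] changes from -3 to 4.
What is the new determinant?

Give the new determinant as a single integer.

det is linear in row 1: changing M[1][0] by delta changes det by delta * cofactor(1,0).
Cofactor C_10 = (-1)^(1+0) * minor(1,0) = -6
Entry delta = 4 - -3 = 7
Det delta = 7 * -6 = -42
New det = -2 + -42 = -44

Answer: -44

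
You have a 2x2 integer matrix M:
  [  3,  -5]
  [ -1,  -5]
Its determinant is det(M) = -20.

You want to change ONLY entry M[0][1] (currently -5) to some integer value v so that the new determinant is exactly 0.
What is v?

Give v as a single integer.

det is linear in entry M[0][1]: det = old_det + (v - -5) * C_01
Cofactor C_01 = 1
Want det = 0: -20 + (v - -5) * 1 = 0
  (v - -5) = 20 / 1 = 20
  v = -5 + (20) = 15

Answer: 15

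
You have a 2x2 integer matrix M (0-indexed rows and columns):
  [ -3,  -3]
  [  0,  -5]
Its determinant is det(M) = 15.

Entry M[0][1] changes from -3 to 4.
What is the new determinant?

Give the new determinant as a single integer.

det is linear in row 0: changing M[0][1] by delta changes det by delta * cofactor(0,1).
Cofactor C_01 = (-1)^(0+1) * minor(0,1) = 0
Entry delta = 4 - -3 = 7
Det delta = 7 * 0 = 0
New det = 15 + 0 = 15

Answer: 15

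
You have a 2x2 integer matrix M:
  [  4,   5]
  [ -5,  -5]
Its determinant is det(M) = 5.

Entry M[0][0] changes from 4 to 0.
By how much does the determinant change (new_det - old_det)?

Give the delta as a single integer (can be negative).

Answer: 20

Derivation:
Cofactor C_00 = -5
Entry delta = 0 - 4 = -4
Det delta = entry_delta * cofactor = -4 * -5 = 20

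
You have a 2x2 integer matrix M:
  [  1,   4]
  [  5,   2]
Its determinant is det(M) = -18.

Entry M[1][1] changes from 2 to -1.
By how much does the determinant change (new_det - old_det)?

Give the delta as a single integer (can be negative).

Answer: -3

Derivation:
Cofactor C_11 = 1
Entry delta = -1 - 2 = -3
Det delta = entry_delta * cofactor = -3 * 1 = -3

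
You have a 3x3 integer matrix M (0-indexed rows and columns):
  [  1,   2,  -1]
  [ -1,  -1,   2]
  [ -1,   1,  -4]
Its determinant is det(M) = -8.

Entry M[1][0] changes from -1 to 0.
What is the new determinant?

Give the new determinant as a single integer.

Answer: -1

Derivation:
det is linear in row 1: changing M[1][0] by delta changes det by delta * cofactor(1,0).
Cofactor C_10 = (-1)^(1+0) * minor(1,0) = 7
Entry delta = 0 - -1 = 1
Det delta = 1 * 7 = 7
New det = -8 + 7 = -1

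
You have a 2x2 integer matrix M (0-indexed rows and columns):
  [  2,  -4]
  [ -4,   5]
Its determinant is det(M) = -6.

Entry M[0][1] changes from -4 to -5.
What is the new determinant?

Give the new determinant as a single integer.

det is linear in row 0: changing M[0][1] by delta changes det by delta * cofactor(0,1).
Cofactor C_01 = (-1)^(0+1) * minor(0,1) = 4
Entry delta = -5 - -4 = -1
Det delta = -1 * 4 = -4
New det = -6 + -4 = -10

Answer: -10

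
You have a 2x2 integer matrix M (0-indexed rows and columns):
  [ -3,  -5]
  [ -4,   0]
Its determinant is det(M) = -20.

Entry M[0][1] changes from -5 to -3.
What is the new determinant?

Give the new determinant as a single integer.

Answer: -12

Derivation:
det is linear in row 0: changing M[0][1] by delta changes det by delta * cofactor(0,1).
Cofactor C_01 = (-1)^(0+1) * minor(0,1) = 4
Entry delta = -3 - -5 = 2
Det delta = 2 * 4 = 8
New det = -20 + 8 = -12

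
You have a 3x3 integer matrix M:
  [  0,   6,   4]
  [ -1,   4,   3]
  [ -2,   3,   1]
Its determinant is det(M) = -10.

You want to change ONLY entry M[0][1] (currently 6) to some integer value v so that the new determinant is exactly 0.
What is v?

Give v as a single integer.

det is linear in entry M[0][1]: det = old_det + (v - 6) * C_01
Cofactor C_01 = -5
Want det = 0: -10 + (v - 6) * -5 = 0
  (v - 6) = 10 / -5 = -2
  v = 6 + (-2) = 4

Answer: 4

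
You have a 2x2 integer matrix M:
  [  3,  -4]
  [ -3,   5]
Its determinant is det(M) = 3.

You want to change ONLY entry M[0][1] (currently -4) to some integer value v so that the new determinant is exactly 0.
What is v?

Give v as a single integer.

det is linear in entry M[0][1]: det = old_det + (v - -4) * C_01
Cofactor C_01 = 3
Want det = 0: 3 + (v - -4) * 3 = 0
  (v - -4) = -3 / 3 = -1
  v = -4 + (-1) = -5

Answer: -5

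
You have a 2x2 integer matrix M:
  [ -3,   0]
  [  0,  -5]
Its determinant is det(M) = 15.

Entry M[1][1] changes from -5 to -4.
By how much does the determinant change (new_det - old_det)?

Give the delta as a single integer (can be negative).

Answer: -3

Derivation:
Cofactor C_11 = -3
Entry delta = -4 - -5 = 1
Det delta = entry_delta * cofactor = 1 * -3 = -3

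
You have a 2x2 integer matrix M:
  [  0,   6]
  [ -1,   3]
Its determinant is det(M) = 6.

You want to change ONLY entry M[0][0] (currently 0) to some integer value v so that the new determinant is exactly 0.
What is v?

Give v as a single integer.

det is linear in entry M[0][0]: det = old_det + (v - 0) * C_00
Cofactor C_00 = 3
Want det = 0: 6 + (v - 0) * 3 = 0
  (v - 0) = -6 / 3 = -2
  v = 0 + (-2) = -2

Answer: -2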